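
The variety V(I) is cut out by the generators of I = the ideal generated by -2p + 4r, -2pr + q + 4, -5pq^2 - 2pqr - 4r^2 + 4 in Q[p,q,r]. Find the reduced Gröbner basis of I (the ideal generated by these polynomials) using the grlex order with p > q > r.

f_1 = -2p + 4r, LT = p.
f_2 = -2pr + q + 4, LT = pr.
f_3 = -5pq^2 - 2pqr - 4r^2 + 4, LT = pq^2.

S(f_1,f_2): lcm = pr. S = -2r^2 + 1/2q + 2.
  reduce S modulo (f_1, f_2, f_3):
  remainder -2r^2 + 1/2q + 2 ≠ 0; add g_4 = -2r^2 + 1/2q + 2 to the basis.

S(f_1,f_3): lcm = pq^2. S = -2/5pqr - 2q^2r - 4/5r^2 + 4/5.
  reduce S modulo (f_1, f_2, f_3, g_4):
  remainder -2q^2r - 1/5q^2 - q ≠ 0; add g_5 = -2q^2r - 1/5q^2 - q to the basis.

S(f_2,f_3): lcm = pq^2r. S = -2/5pqr^2 - 1/2q^3 - 4/5r^3 - 2q^2 + 4/5r.
  reduce S modulo (f_1, f_2, f_3, g_4, g_5):
  remainder -1/2q^3 - 99/50q^2 - qr + 1/10q ≠ 0; add g_6 = -1/2q^3 - 99/50q^2 - qr + 1/10q to the basis.

The other S-polynomials (S(f_1,g_4), S(f_2,g_4), S(f_3,g_4), S(f_1,g_5), S(f_2,g_5), S(f_3,g_5), S(g_4,g_5), S(f_1,g_6), S(f_2,g_6), S(f_3,g_6), S(g_4,g_6), S(g_5,g_6)) all reduce to 0 modulo the current basis, so we have a Gröbner basis.
Inter-reduce: drop elements whose leading term is divisible by another's, tail-reduce, and make monic.

G = {q^3 + 99/25q^2 + 2qr - 1/5q, q^2r + 1/10q^2 + 1/2q, r^2 - 1/4q - 1, p - 2r}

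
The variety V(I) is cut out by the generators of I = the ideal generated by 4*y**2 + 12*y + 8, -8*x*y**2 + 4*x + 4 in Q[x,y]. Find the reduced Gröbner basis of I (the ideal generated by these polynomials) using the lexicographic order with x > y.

G = {x - 6/7*y - 13/7, y**2 + 3*y + 2}

f_1 = 4*y**2 + 12*y + 8, LT = y**2.
f_2 = -8*x*y**2 + 4*x + 4, LT = x*y**2.

S(f_1,f_2): lcm = x*y**2. S = 3*x*y + 5/2*x + 1/2.
  reduce S modulo (f_1, f_2):
  remainder 3*x*y + 5/2*x + 1/2 ≠ 0; add g_3 = 3*x*y + 5/2*x + 1/2 to the basis.

S(f_1,g_3): lcm = x*y**2. S = 13/6*x*y + 2*x - 1/6*y.
  reduce S modulo (f_1, f_2, g_3):
  remainder 7/36*x - 1/6*y - 13/36 ≠ 0; add g_4 = 7/36*x - 1/6*y - 13/36 to the basis.

The other S-polynomials (S(f_2,g_3), S(f_1,g_4), S(f_2,g_4), S(g_3,g_4)) all reduce to 0 modulo the current basis, so we have a Gröbner basis.
Inter-reduce: drop elements whose leading term is divisible by another's, tail-reduce, and make monic.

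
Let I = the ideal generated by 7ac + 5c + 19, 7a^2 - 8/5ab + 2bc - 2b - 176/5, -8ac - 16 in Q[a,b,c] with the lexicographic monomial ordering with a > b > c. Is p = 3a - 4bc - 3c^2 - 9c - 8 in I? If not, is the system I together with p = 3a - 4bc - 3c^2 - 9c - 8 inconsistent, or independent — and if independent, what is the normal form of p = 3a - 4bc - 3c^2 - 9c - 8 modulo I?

3a - 4bc - 3c^2 - 9c - 8 lies in I (it reduces to 0).

First compute the reduced Gröbner basis of I by Buchberger's algorithm.
f_1 = 7ac + 5c + 19, LT = ac.
f_2 = 7a^2 - 8/5ab + 2bc - 2b - 176/5, LT = a^2.
f_3 = -8ac - 16, LT = ac.

S(f_1,f_2): lcm = a^2c. S = 8/35abc + 5/7ac + 19/7a - 2/7bc^2 + 2/7bc + 176/35c.
  leading term abc: subtract (8/245b)·f_1 from 8/35abc + 5/7ac + 19/7a - 2/7bc^2 + 2/7bc + 176/35c → 5/7ac + 19/7a - 2/7bc^2 + 6/49bc - 152/245b + 176/35c
  leading term ac: subtract (5/49)·f_1 from 5/7ac + 19/7a - 2/7bc^2 + 6/49bc - 152/245b + 176/35c → 19/7a - 2/7bc^2 + 6/49bc - 152/245b + 1107/245c - 95/49
  leading term a: no divisor's leading term divides it; move 19/7a to the remainder.
  leading term bc^2: no divisor's leading term divides it; move -2/7bc^2 to the remainder.
  leading term bc: no divisor's leading term divides it; move 6/49bc to the remainder.
  leading term b: no divisor's leading term divides it; move -152/245b to the remainder.
  leading term c: no divisor's leading term divides it; move 1107/245c to the remainder.
  leading term 1: no divisor's leading term divides it; move -95/49 to the remainder.
  remainder 19/7a - 2/7bc^2 + 6/49bc - 152/245b + 1107/245c - 95/49 ≠ 0; add h_4 = 19/7a - 2/7bc^2 + 6/49bc - 152/245b + 1107/245c - 95/49 to the basis.

S(f_1,f_3): lcm = ac. S = 5/7c + 5/7.
  leading term c: no divisor's leading term divides it; move 5/7c to the remainder.
  leading term 1: no divisor's leading term divides it; move 5/7 to the remainder.
  remainder 5/7c + 5/7 ≠ 0; add h_5 = 5/7c + 5/7 to the basis.

S(f_2,f_3): lcm = a^2c. S = -8/35abc - 2a + 2/7bc^2 - 2/7bc - 176/35c.
  leading term abc: subtract (-8/245b)·f_1 from -8/35abc - 2a + 2/7bc^2 - 2/7bc - 176/35c → -2a + 2/7bc^2 - 6/49bc + 152/245b - 176/35c
  leading term a: subtract (-14/19)·h_4 from -2a + 2/7bc^2 - 6/49bc + 152/245b - 176/35c → 10/133bc^2 - 30/931bc + 8/49b - 226/133c - 10/7
  leading term bc^2: subtract (2/19bc)·h_5 from 10/133bc^2 - 30/931bc + 8/49b - 226/133c - 10/7 → -100/931bc + 8/49b - 226/133c - 10/7
  leading term bc: subtract (-20/133b)·h_5 from -100/931bc + 8/49b - 226/133c - 10/7 → 36/133b - 226/133c - 10/7
  leading term b: no divisor's leading term divides it; move 36/133b to the remainder.
  leading term c: subtract (-226/95)·h_5 from -226/133c - 10/7 → 36/133
  leading term 1: no divisor's leading term divides it; move 36/133 to the remainder.
  remainder 36/133b + 36/133 ≠ 0; add h_6 = 36/133b + 36/133 to the basis.

S(f_1,h_4): lcm = ac. S = 2/19bc^3 - 6/133bc^2 + 8/35bc - 1107/665c^2 + 10/7c + 19/7.
  leading term bc^3: subtract (14/95bc^2)·h_5 from 2/19bc^3 - 6/133bc^2 + 8/35bc - 1107/665c^2 + 10/7c + 19/7 → -20/133bc^2 + 8/35bc - 1107/665c^2 + 10/7c + 19/7
  leading term bc^2: subtract (-4/19bc)·h_5 from -20/133bc^2 + 8/35bc - 1107/665c^2 + 10/7c + 19/7 → 36/95bc - 1107/665c^2 + 10/7c + 19/7
  leading term bc: subtract (252/475b)·h_5 from 36/95bc - 1107/665c^2 + 10/7c + 19/7 → -36/95b - 1107/665c^2 + 10/7c + 19/7
  leading term b: subtract (-7/5)·h_6 from -36/95b - 1107/665c^2 + 10/7c + 19/7 → -1107/665c^2 + 10/7c + 2057/665
  leading term c^2: subtract (-1107/475c)·h_5 from -1107/665c^2 + 10/7c + 2057/665 → 2057/665c + 2057/665
  leading term c: subtract (2057/475)·h_5 from 2057/665c + 2057/665 → 0
  remainder 0.

S(f_2,h_4): lcm = a^2. S = 2/19abc^2 - 6/133abc - 1107/665ac + 5/7a + 2/7bc - 2/7b - 176/35.
  leading term abc^2: subtract (2/133bc)·f_1 from 2/19abc^2 - 6/133abc - 1107/665ac + 5/7a + 2/7bc - 2/7b - 176/35 → -6/133abc - 1107/665ac + 5/7a - 10/133bc^2 - 2/7b - 176/35
  leading term abc: subtract (-6/931b)·f_1 from -6/133abc - 1107/665ac + 5/7a - 10/133bc^2 - 2/7b - 176/35 → -1107/665ac + 5/7a - 10/133bc^2 + 30/931bc - 8/49b - 176/35
  leading term ac: subtract (-1107/4655)·f_1 from -1107/665ac + 5/7a - 10/133bc^2 + 30/931bc - 8/49b - 176/35 → 5/7a - 10/133bc^2 + 30/931bc - 8/49b + 1107/931c - 25/49
  leading term a: subtract (5/19)·h_4 from 5/7a - 10/133bc^2 + 30/931bc - 8/49b + 1107/931c - 25/49 → 0
  remainder 0.

S(f_3,h_4): lcm = ac. S = 2/19bc^3 - 6/133bc^2 + 8/35bc - 1107/665c^2 + 5/7c + 2.
  leading term bc^3: subtract (14/95bc^2)·h_5 from 2/19bc^3 - 6/133bc^2 + 8/35bc - 1107/665c^2 + 5/7c + 2 → -20/133bc^2 + 8/35bc - 1107/665c^2 + 5/7c + 2
  leading term bc^2: subtract (-4/19bc)·h_5 from -20/133bc^2 + 8/35bc - 1107/665c^2 + 5/7c + 2 → 36/95bc - 1107/665c^2 + 5/7c + 2
  leading term bc: subtract (252/475b)·h_5 from 36/95bc - 1107/665c^2 + 5/7c + 2 → -36/95b - 1107/665c^2 + 5/7c + 2
  leading term b: subtract (-7/5)·h_6 from -36/95b - 1107/665c^2 + 5/7c + 2 → -1107/665c^2 + 5/7c + 226/95
  leading term c^2: subtract (-1107/475c)·h_5 from -1107/665c^2 + 5/7c + 226/95 → 226/95c + 226/95
  leading term c: subtract (1582/475)·h_5 from 226/95c + 226/95 → 0
  remainder 0.

S(f_1,h_5): lcm = ac. S = -a + 5/7c + 19/7.
  leading term a: subtract (-7/19)·h_4 from -a + 5/7c + 19/7 → -2/19bc^2 + 6/133bc - 8/35b + 226/95c + 2
  leading term bc^2: subtract (-14/95bc)·h_5 from -2/19bc^2 + 6/133bc - 8/35b + 226/95c + 2 → 20/133bc - 8/35b + 226/95c + 2
  leading term bc: subtract (4/19b)·h_5 from 20/133bc - 8/35b + 226/95c + 2 → -36/95b + 226/95c + 2
  leading term b: subtract (-7/5)·h_6 from -36/95b + 226/95c + 2 → 226/95c + 226/95
  leading term c: subtract (1582/475)·h_5 from 226/95c + 226/95 → 0
  remainder 0.

S(f_2,h_5): leading monomials are coprime, so the S-polynomial reduces to 0 (Buchberger's first criterion).
S(f_3,h_5): lcm = ac. S = -a + 2.
  leading term a: subtract (-7/19)·h_4 from -a + 2 → -2/19bc^2 + 6/133bc - 8/35b + 1107/665c + 9/7
  leading term bc^2: subtract (-14/95bc)·h_5 from -2/19bc^2 + 6/133bc - 8/35b + 1107/665c + 9/7 → 20/133bc - 8/35b + 1107/665c + 9/7
  leading term bc: subtract (4/19b)·h_5 from 20/133bc - 8/35b + 1107/665c + 9/7 → -36/95b + 1107/665c + 9/7
  leading term b: subtract (-7/5)·h_6 from -36/95b + 1107/665c + 9/7 → 1107/665c + 1107/665
  leading term c: subtract (1107/475)·h_5 from 1107/665c + 1107/665 → 0
  remainder 0.

S(h_4,h_5): leading monomials are coprime, so the S-polynomial reduces to 0 (Buchberger's first criterion).
S(f_1,h_6): leading monomials are coprime, so the S-polynomial reduces to 0 (Buchberger's first criterion).
S(f_2,h_6): leading monomials are coprime, so the S-polynomial reduces to 0 (Buchberger's first criterion).
S(f_3,h_6): leading monomials are coprime, so the S-polynomial reduces to 0 (Buchberger's first criterion).
S(h_4,h_6): leading monomials are coprime, so the S-polynomial reduces to 0 (Buchberger's first criterion).
S(h_5,h_6): leading monomials are coprime, so the S-polynomial reduces to 0 (Buchberger's first criterion).
Every S-polynomial of the final basis reduces to 0, so we have a Gröbner basis.
Inter-reduce: drop elements whose leading term is divisible by another's, tail-reduce, and make monic.
Reduced Gröbner basis: {a - 2, b + 1, c + 1}.
Label its elements g_1 = a - 2, g_2 = b + 1, g_3 = c + 1.

Reduce p = 3a - 4bc - 3c^2 - 9c - 8 modulo G:
  leading term a: subtract (3)·g_1 from 3a - 4bc - 3c^2 - 9c - 8 → -4bc - 3c^2 - 9c - 2
  leading term bc: subtract (-4c)·g_2 from -4bc - 3c^2 - 9c - 2 → -3c^2 - 5c - 2
  leading term c^2: subtract (-3c)·g_3 from -3c^2 - 5c - 2 → -2c - 2
  leading term c: subtract (-2)·g_3 from -2c - 2 → 0
  normal form = 0.
Since the normal form is 0, p ∈ I.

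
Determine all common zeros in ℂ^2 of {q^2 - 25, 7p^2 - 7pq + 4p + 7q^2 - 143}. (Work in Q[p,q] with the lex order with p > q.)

{(-32/7, -5), (-1, -5), (31/14 - sqrt(65)/14, 5), (sqrt(65)/14 + 31/14, 5)}

Compute a lex Gröbner basis by Buchberger's algorithm.
f_1 = q^2 - 25, LT = q^2.
f_2 = 7p^2 - 7pq + 4p + 7q^2 - 143, LT = p^2.

The S-polynomials (S(f_1,f_2)) all reduce to 0 modulo the current basis, so we have a Gröbner basis.
Inter-reduce: drop elements whose leading term is divisible by another's, tail-reduce, and make monic.
Reduced Gröbner basis: {p^2 - pq + 4/7p + 32/7, q^2 - 25}.

Elimination: the polynomial q^2 - 25 lies in the elimination ideal for q, so q ∈ {-5, 5}. For each such q, the remaining basis elements (now univariate) give the rest of the solution.
  q = -5: the earlier basis element becomes p^2 + 39/7p + 32/7 = 0, giving p = -32/7, -1 — points (-32/7, -5), (-1, -5).
  q = 5: the earlier basis element becomes p^2 - 31/7p + 32/7 = 0, giving p = 31/14 - sqrt(65)/14, sqrt(65)/14 + 31/14 — points (31/14 - sqrt(65)/14, 5), (sqrt(65)/14 + 31/14, 5).
Each listed point satisfies every original equation (direct substitution).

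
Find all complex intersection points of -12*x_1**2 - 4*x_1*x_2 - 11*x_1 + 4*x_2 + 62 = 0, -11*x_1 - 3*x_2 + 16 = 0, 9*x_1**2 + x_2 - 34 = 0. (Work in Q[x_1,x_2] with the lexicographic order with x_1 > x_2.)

Compute a lex Gröbner basis by Buchberger's algorithm.
f_1 = -12*x_1**2 - 4*x_1*x_2 - 11*x_1 + 4*x_2 + 62, LT = x_1**2.
f_2 = -11*x_1 - 3*x_2 + 16, LT = x_1.
f_3 = 9*x_1**2 + x_2 - 34, LT = x_1**2.

S(f_1,f_2): lcm = x_1**2. S = 2/33*x_1*x_2 + 313/132*x_1 - 1/3*x_2 - 31/6.
  leading term x_1*x_2: subtract (-2/363*x_2)·f_2 from 2/33*x_1*x_2 + 313/132*x_1 - 1/3*x_2 - 31/6 → 313/132*x_1 - 2/121*x_2**2 - 89/363*x_2 - 31/6
  leading term x_1: subtract (-313/1452)·f_2 from 313/132*x_1 - 2/121*x_2**2 - 89/363*x_2 - 31/6 → -2/121*x_2**2 - 1295/1452*x_2 - 1247/726
  leading term x_2**2: no divisor's leading term divides it; move -2/121*x_2**2 to the remainder.
  leading term x_2: no divisor's leading term divides it; move -1295/1452*x_2 to the remainder.
  leading term 1: no divisor's leading term divides it; move -1247/726 to the remainder.
  remainder -2/121*x_2**2 - 1295/1452*x_2 - 1247/726 ≠ 0; add h_4 = -2/121*x_2**2 - 1295/1452*x_2 - 1247/726 to the basis.

S(f_1,f_3): lcm = x_1**2. S = 1/3*x_1*x_2 + 11/12*x_1 - 4/9*x_2 - 25/18.
  leading term x_1*x_2: subtract (-1/33*x_2)·f_2 from 1/3*x_1*x_2 + 11/12*x_1 - 4/9*x_2 - 25/18 → 11/12*x_1 - 1/11*x_2**2 + 4/99*x_2 - 25/18
  leading term x_1: subtract (-1/12)·f_2 from 11/12*x_1 - 1/11*x_2**2 + 4/99*x_2 - 25/18 → -1/11*x_2**2 - 83/396*x_2 - 1/18
  leading term x_2**2: subtract (11/2)·h_4 from -1/11*x_2**2 - 83/396*x_2 - 1/18 → 3719/792*x_2 + 3719/396
  leading term x_2: no divisor's leading term divides it; move 3719/792*x_2 to the remainder.
  leading term 1: no divisor's leading term divides it; move 3719/396 to the remainder.
  remainder 3719/792*x_2 + 3719/396 ≠ 0; add h_5 = 3719/792*x_2 + 3719/396 to the basis.

S(f_2,f_3): lcm = x_1**2. S = 3/11*x_1*x_2 - 16/11*x_1 - 1/9*x_2 + 34/9.
  leading term x_1*x_2: subtract (-3/121*x_2)·f_2 from 3/11*x_1*x_2 - 16/11*x_1 - 1/9*x_2 + 34/9 → -16/11*x_1 - 9/121*x_2**2 + 311/1089*x_2 + 34/9
  leading term x_1: subtract (16/121)·f_2 from -16/11*x_1 - 9/121*x_2**2 + 311/1089*x_2 + 34/9 → -9/121*x_2**2 + 743/1089*x_2 + 1810/1089
  leading term x_2**2: subtract (9/2)·h_4 from -9/121*x_2**2 + 743/1089*x_2 + 1810/1089 → 3719/792*x_2 + 3719/396
  leading term x_2: subtract (1)·h_5 from 3719/792*x_2 + 3719/396 → 0
  remainder 0.

S(f_1,h_4): leading monomials are coprime, so the S-polynomial reduces to 0 (Buchberger's first criterion).
S(f_2,h_4): leading monomials are coprime, so the S-polynomial reduces to 0 (Buchberger's first criterion).
S(f_3,h_4): leading monomials are coprime, so the S-polynomial reduces to 0 (Buchberger's first criterion).
S(f_1,h_5): leading monomials are coprime, so the S-polynomial reduces to 0 (Buchberger's first criterion).
S(f_2,h_5): leading monomials are coprime, so the S-polynomial reduces to 0 (Buchberger's first criterion).
S(f_3,h_5): leading monomials are coprime, so the S-polynomial reduces to 0 (Buchberger's first criterion).
S(h_4,h_5): lcm = x_2**2. S = 1247/24*x_2 + 1247/12.
  leading term x_2: subtract (41151/3719)·h_5 from 1247/24*x_2 + 1247/12 → 0
  remainder 0.

Every S-polynomial of the final basis reduces to 0, so we have a Gröbner basis.
Inter-reduce: drop elements whose leading term is divisible by another's, tail-reduce, and make monic.
Reduced Gröbner basis: {x_1 - 2, x_2 + 2}.

A lex Gröbner basis eliminates variables successively. Here x_2 + 2 depends only on x_2, with roots {-2}; lifting each root through the earlier basis elements recovers the full solutions.
  x_2 = -2: the earlier basis element becomes x_1 - 2 = 0, giving x_1 = 2 — point (2, -2).

{(2, -2)}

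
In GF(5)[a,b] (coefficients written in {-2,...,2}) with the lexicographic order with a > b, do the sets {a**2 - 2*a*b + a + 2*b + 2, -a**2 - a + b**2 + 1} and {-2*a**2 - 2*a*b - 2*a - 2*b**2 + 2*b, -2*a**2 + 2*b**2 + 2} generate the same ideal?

Since reduced Gröbner bases are canonical representatives of ideals under a given ordering, it suffices to compute and compare them.
Buchberger on the first generating set:
f_1 = a**2 - 2*a*b + a + 2*b + 2, LT = a**2.
f_2 = -a**2 - a + b**2 + 1, LT = a**2.

S(f_1,f_2): lcm = a**2. S = -2*a*b + b**2 + 2*b - 2.
  reduce S modulo (f_1, f_2):
  remainder -2*a*b + b**2 + 2*b - 2 ≠ 0; add g_3 = -2*a*b + b**2 + 2*b - 2 to the basis.

S(f_1,g_3): lcm = a**2*b. S = a*b**2 + 2*a*b - a + 2*b**2 + 2*b.
  reduce S modulo (f_1, f_2, g_3):
  remainder -a - 2*b**3 - b**2 - 2*b - 2 ≠ 0; add g_4 = -a - 2*b**3 - b**2 - 2*b - 2 to the basis.

S(f_1,g_4): lcm = a**2. S = -2*a*b**3 - a*b**2 + a*b - a + 2*b + 2.
  reduce S modulo (f_1, f_2, g_3, g_4):
  remainder -b**4 + 2*b**3 + b - 2 ≠ 0; add g_5 = -b**4 + 2*b**3 + b - 2 to the basis.

The other S-polynomials (S(f_2,g_3), S(f_2,g_4), S(g_3,g_4), S(f_1,g_5), S(f_2,g_5), S(g_3,g_5), S(g_4,g_5)) all reduce to 0 modulo the current basis, so we have a Gröbner basis.
Inter-reduce: drop elements whose leading term is divisible by another's, tail-reduce, and make monic.
Reduced Gröbner basis: {a + 2*b**3 + b**2 + 2*b + 2, b**4 - 2*b**3 - b + 2}.

Buchberger on the second generating set:
h_1 = -2*a**2 - 2*a*b - 2*a - 2*b**2 + 2*b, LT = a**2.
h_2 = -2*a**2 + 2*b**2 + 2, LT = a**2.

S(h_1,h_2): lcm = a**2. S = a*b + a + 2*b**2 - b + 1.
  reduce S modulo (h_1, h_2):
  remainder a*b + a + 2*b**2 - b + 1 ≠ 0; add k_3 = a*b + a + 2*b**2 - b + 1 to the basis.

S(h_1,k_3): lcm = a**2*b. S = -a**2 - a*b**2 + 2*a*b - a + b**3 - b**2.
  reduce S modulo (h_1, h_2, k_3):
  remainder a - 2*b**3 + b**2 - b + 1 ≠ 0; add k_4 = a - 2*b**3 + b**2 - b + 1 to the basis.

S(h_1,k_4): lcm = a**2. S = 2*a*b**3 - a*b**2 + 2*a*b + b**2 - b.
  reduce S modulo (h_1, h_2, k_3, k_4):
  remainder b**4 - 2*b**3 + b**2 + 2*b ≠ 0; add k_5 = b**4 - 2*b**3 + b**2 + 2*b to the basis.

The other S-polynomials (S(h_2,k_3), S(h_2,k_4), S(k_3,k_4), S(h_1,k_5), S(h_2,k_5), S(k_3,k_5), S(k_4,k_5)) all reduce to 0 modulo the current basis, so we have a Gröbner basis.
Inter-reduce: drop elements whose leading term is divisible by another's, tail-reduce, and make monic.
Reduced Gröbner basis: {a - 2*b**3 + b**2 - b + 1, b**4 - 2*b**3 + b**2 + 2*b}.

These differ, so the ideals are not equal.
The same test decides containment: I ⊆ J iff every generator of I reduces to 0 modulo a Gröbner basis of J.

No, the ideals differ.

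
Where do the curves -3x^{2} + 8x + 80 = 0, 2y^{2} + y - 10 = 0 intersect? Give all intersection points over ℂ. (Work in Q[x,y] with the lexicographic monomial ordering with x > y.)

Compute a lex Gröbner basis by Buchberger's algorithm.
f_1 = -3x^{2} + 8x + 80, LT = x^{2}.
f_2 = 2y^{2} + y - 10, LT = y^{2}.

The S-polynomials (S(f_1,f_2)) all reduce to 0 modulo the current basis, so we have a Gröbner basis.
Inter-reduce: drop elements whose leading term is divisible by another's, tail-reduce, and make monic.
Reduced Gröbner basis: {x^{2} - \tfrac{8}{3}x - \tfrac{80}{3}, y^{2} + \tfrac{1}{2}y - 5}.

Elimination: the polynomial y^{2} + \tfrac{1}{2}y - 5 lies in the elimination ideal for y, so y ∈ {-5/2, 2}. For each such y, the remaining basis elements (now univariate) give the rest of the solution.
  y = -5/2: the earlier basis element becomes x^{2} - \tfrac{8}{3}x - \tfrac{80}{3} = 0, giving x = -4, 20/3 — points (-4, -5/2), (20/3, -5/2).
  y = 2: the earlier basis element becomes x^{2} - \tfrac{8}{3}x - \tfrac{80}{3} = 0, giving x = -4, 20/3 — points (-4, 2), (20/3, 2).

{(-4, -5/2), (20/3, -5/2), (-4, 2), (20/3, 2)}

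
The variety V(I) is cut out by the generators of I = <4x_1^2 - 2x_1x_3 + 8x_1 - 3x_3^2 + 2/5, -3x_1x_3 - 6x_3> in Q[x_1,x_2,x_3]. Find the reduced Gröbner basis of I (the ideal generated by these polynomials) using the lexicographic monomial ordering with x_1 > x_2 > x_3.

G = {x_1^2 + 2x_1 - 3/4x_3^2 + x_3 + 1/10, x_1x_3 + 2x_3, x_3^3 - 4/3x_3^2 - 2/15x_3}

Buchberger's algorithm terminates because the ascending chain of leading-term ideals stabilizes.

f_1 = 4x_1^2 - 2x_1x_3 + 8x_1 - 3x_3^2 + 2/5, LT = x_1^2.
f_2 = -3x_1x_3 - 6x_3, LT = x_1x_3.

S(f_1,f_2): lcm = x_1^2x_3. S = -1/2x_1x_3^2 - 3/4x_3^3 + 1/10x_3.
  reduce S modulo (f_1, f_2):
  remainder -3/4x_3^3 + x_3^2 + 1/10x_3 ≠ 0; add g_3 = -3/4x_3^3 + x_3^2 + 1/10x_3 to the basis.

The other S-polynomials (S(f_1,g_3), S(f_2,g_3)) all reduce to 0 modulo the current basis, so we have a Gröbner basis.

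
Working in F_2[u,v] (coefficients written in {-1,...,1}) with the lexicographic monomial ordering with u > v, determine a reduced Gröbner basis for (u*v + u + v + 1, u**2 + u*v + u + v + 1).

G = {u**2, v + 1}

The reduced Gröbner basis is the canonical form of the ideal for this ordering.

f_1 = u*v + u + v + 1, LT = u*v.
f_2 = u**2 + u*v + u + v + 1, LT = u**2.

S(f_1,f_2): lcm = u**2*v. S = u**2 + u*v**2 + u + v**2 + v.
  leading term u**2: subtract (1)·f_2 from u**2 + u*v**2 + u + v**2 + v → u*v**2 + u*v + v**2 + 1
  leading term u*v**2: subtract (v)·f_1 from u*v**2 + u*v + v**2 + 1 → v + 1
  leading term v: no divisor's leading term divides it; move v to the remainder.
  leading term 1: no divisor's leading term divides it; move 1 to the remainder.
  remainder v + 1 ≠ 0; add g_3 = v + 1 to the basis.

S(f_1,g_3): lcm = u*v. S = v + 1.
  leading term v: subtract (1)·g_3 from v + 1 → 0
  remainder 0.

S(f_2,g_3): leading monomials are coprime, so the S-polynomial reduces to 0 (Buchberger's first criterion).
Every S-polynomial of the final basis reduces to 0, so we have a Gröbner basis.
Inter-reduce: drop elements whose leading term is divisible by another's, tail-reduce, and make monic.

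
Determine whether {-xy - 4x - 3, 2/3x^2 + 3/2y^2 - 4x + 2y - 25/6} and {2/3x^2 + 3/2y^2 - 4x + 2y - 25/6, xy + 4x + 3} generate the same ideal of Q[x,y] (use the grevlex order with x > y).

Two ideals are equal iff their reduced Gröbner bases coincide (the reduced basis is unique for a fixed ordering).
Buchberger on the first generating set:
f_1 = -xy - 4x - 3, LT = xy.
f_2 = 2/3x^2 + 3/2y^2 - 4x + 2y - 25/6, LT = x^2.

S(f_1,f_2): lcm = x^2y. S = -9/4y^3 + 4x^2 + 6xy - 3y^2 + 3x + 25/4y.
  leading term y^3: no divisor's leading term divides it; move -9/4y^3 to the remainder.
  leading term x^2: subtract (6)·f_2 from 4x^2 + 6xy - 3y^2 + 3x + 25/4y → 6xy - 12y^2 + 27x - 23/4y + 25
  leading term xy: subtract (-6)·f_1 from 6xy - 12y^2 + 27x - 23/4y + 25 → -12y^2 + 3x - 23/4y + 7
  leading term y^2: no divisor's leading term divides it; move -12y^2 to the remainder.
  leading term x: no divisor's leading term divides it; move 3x to the remainder.
  leading term y: no divisor's leading term divides it; move -23/4y to the remainder.
  leading term 1: no divisor's leading term divides it; move 7 to the remainder.
  remainder -9/4y^3 - 12y^2 + 3x - 23/4y + 7 ≠ 0; add g_3 = -9/4y^3 - 12y^2 + 3x - 23/4y + 7 to the basis.

The other S-polynomials (S(f_1,g_3), S(f_2,g_3)) all reduce to 0 modulo the current basis, so we have a Gröbner basis.
Inter-reduce: drop elements whose leading term is divisible by another's, tail-reduce, and make monic.
Reduced Gröbner basis: {y^3 + 16/3y^2 - 4/3x + 23/9y - 28/9, x^2 + 9/4y^2 - 6x + 3y - 25/4, xy + 4x + 3}.

Buchberger on the second generating set:
h_1 = 2/3x^2 + 3/2y^2 - 4x + 2y - 25/6, LT = x^2.
h_2 = xy + 4x + 3, LT = xy.

S(h_1,h_2): lcm = x^2y. S = 9/4y^3 - 4x^2 - 6xy + 3y^2 - 3x - 25/4y.
  leading term y^3: no divisor's leading term divides it; move 9/4y^3 to the remainder.
  leading term x^2: subtract (-6)·h_1 from -4x^2 - 6xy + 3y^2 - 3x - 25/4y → -6xy + 12y^2 - 27x + 23/4y - 25
  leading term xy: subtract (-6)·h_2 from -6xy + 12y^2 - 27x + 23/4y - 25 → 12y^2 - 3x + 23/4y - 7
  leading term y^2: no divisor's leading term divides it; move 12y^2 to the remainder.
  leading term x: no divisor's leading term divides it; move -3x to the remainder.
  leading term y: no divisor's leading term divides it; move 23/4y to the remainder.
  leading term 1: no divisor's leading term divides it; move -7 to the remainder.
  remainder 9/4y^3 + 12y^2 - 3x + 23/4y - 7 ≠ 0; add k_3 = 9/4y^3 + 12y^2 - 3x + 23/4y - 7 to the basis.

The other S-polynomials (S(h_1,k_3), S(h_2,k_3)) all reduce to 0 modulo the current basis, so we have a Gröbner basis.
Inter-reduce: drop elements whose leading term is divisible by another's, tail-reduce, and make monic.
Reduced Gröbner basis: {y^3 + 16/3y^2 - 4/3x + 23/9y - 28/9, x^2 + 9/4y^2 - 6x + 3y - 25/4, xy + 4x + 3}.

These coincide, so the ideals are equal.

Yes, the ideals are equal.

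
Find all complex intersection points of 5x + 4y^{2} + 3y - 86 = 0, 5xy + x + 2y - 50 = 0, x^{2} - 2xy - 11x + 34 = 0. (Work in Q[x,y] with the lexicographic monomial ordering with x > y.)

Compute a lex Gröbner basis by Buchberger's algorithm.
f_1 = 5x + 4y^{2} + 3y - 86, LT = x.
f_2 = 5xy + x + 2y - 50, LT = xy.
f_3 = x^{2} - 2xy - 11x + 34, LT = x^{2}.

S(f_1,f_2): lcm = xy. S = -\tfrac{1}{5}x + \tfrac{4}{5}y^{3} + \tfrac{3}{5}y^{2} - \tfrac{88}{5}y + 10.
  leading term x: subtract (-\tfrac{1}{25})·f_1 from -\tfrac{1}{5}x + \tfrac{4}{5}y^{3} + \tfrac{3}{5}y^{2} - \tfrac{88}{5}y + 10 → \tfrac{4}{5}y^{3} + \tfrac{19}{25}y^{2} - \tfrac{437}{25}y + \tfrac{164}{25}
  leading term y^{3}: no divisor's leading term divides it; move \tfrac{4}{5}y^{3} to the remainder.
  leading term y^{2}: no divisor's leading term divides it; move \tfrac{19}{25}y^{2} to the remainder.
  leading term y: no divisor's leading term divides it; move -\tfrac{437}{25}y to the remainder.
  leading term 1: no divisor's leading term divides it; move \tfrac{164}{25} to the remainder.
  remainder \tfrac{4}{5}y^{3} + \tfrac{19}{25}y^{2} - \tfrac{437}{25}y + \tfrac{164}{25} ≠ 0; add h_4 = \tfrac{4}{5}y^{3} + \tfrac{19}{25}y^{2} - \tfrac{437}{25}y + \tfrac{164}{25} to the basis.

S(f_1,f_3): lcm = x^{2}. S = \tfrac{4}{5}xy^{2} + \tfrac{13}{5}xy - \tfrac{31}{5}x - 34.
  leading term xy^{2}: subtract (\tfrac{4}{25}y^{2})·f_1 from \tfrac{4}{5}xy^{2} + \tfrac{13}{5}xy - \tfrac{31}{5}x - 34 → \tfrac{13}{5}xy - \tfrac{31}{5}x - \tfrac{16}{25}y^{4} - \tfrac{12}{25}y^{3} + \tfrac{344}{25}y^{2} - 34
  leading term xy: subtract (\tfrac{13}{25}y)·f_1 from \tfrac{13}{5}xy - \tfrac{31}{5}x - \tfrac{16}{25}y^{4} - \tfrac{12}{25}y^{3} + \tfrac{344}{25}y^{2} - 34 → -\tfrac{31}{5}x - \tfrac{16}{25}y^{4} - \tfrac{64}{25}y^{3} + \tfrac{61}{5}y^{2} + \tfrac{1118}{25}y - 34
  leading term x: subtract (-\tfrac{31}{25})·f_1 from -\tfrac{31}{5}x - \tfrac{16}{25}y^{4} - \tfrac{64}{25}y^{3} + \tfrac{61}{5}y^{2} + \tfrac{1118}{25}y - 34 → -\tfrac{16}{25}y^{4} - \tfrac{64}{25}y^{3} + \tfrac{429}{25}y^{2} + \tfrac{1211}{25}y - \tfrac{3516}{25}
  leading term y^{4}: subtract (-\tfrac{4}{5}y)·h_4 from -\tfrac{16}{25}y^{4} - \tfrac{64}{25}y^{3} + \tfrac{429}{25}y^{2} + \tfrac{1211}{25}y - \tfrac{3516}{25} → -\tfrac{244}{125}y^{3} + \tfrac{397}{125}y^{2} + \tfrac{6711}{125}y - \tfrac{3516}{25}
  leading term y^{3}: subtract (-\tfrac{61}{25})·h_4 from -\tfrac{244}{125}y^{3} + \tfrac{397}{125}y^{2} + \tfrac{6711}{125}y - \tfrac{3516}{25} → \tfrac{3144}{625}y^{2} + \tfrac{6898}{625}y - \tfrac{77896}{625}
  leading term y^{2}: no divisor's leading term divides it; move \tfrac{3144}{625}y^{2} to the remainder.
  leading term y: no divisor's leading term divides it; move \tfrac{6898}{625}y to the remainder.
  leading term 1: no divisor's leading term divides it; move -\tfrac{77896}{625} to the remainder.
  remainder \tfrac{3144}{625}y^{2} + \tfrac{6898}{625}y - \tfrac{77896}{625} ≠ 0; add h_5 = \tfrac{3144}{625}y^{2} + \tfrac{6898}{625}y - \tfrac{77896}{625} to the basis.

S(f_2,f_3): lcm = x^{2}y. S = \tfrac{1}{5}x^{2} + 2xy^{2} + \tfrac{57}{5}xy - 10x - 34y.
  leading term x^{2}: subtract (\tfrac{1}{25}x)·f_1 from \tfrac{1}{5}x^{2} + 2xy^{2} + \tfrac{57}{5}xy - 10x - 34y → \tfrac{46}{25}xy^{2} + \tfrac{282}{25}xy - \tfrac{164}{25}x - 34y
  leading term xy^{2}: subtract (\tfrac{46}{125}y^{2})·f_1 from \tfrac{46}{25}xy^{2} + \tfrac{282}{25}xy - \tfrac{164}{25}x - 34y → \tfrac{282}{25}xy - \tfrac{164}{25}x - \tfrac{184}{125}y^{4} - \tfrac{138}{125}y^{3} + \tfrac{3956}{125}y^{2} - 34y
  leading term xy: subtract (\tfrac{282}{125}y)·f_1 from \tfrac{282}{25}xy - \tfrac{164}{25}x - \tfrac{184}{125}y^{4} - \tfrac{138}{125}y^{3} + \tfrac{3956}{125}y^{2} - 34y → -\tfrac{164}{25}x - \tfrac{184}{125}y^{4} - \tfrac{1266}{125}y^{3} + \tfrac{622}{25}y^{2} + \tfrac{20002}{125}y
  leading term x: subtract (-\tfrac{164}{125})·f_1 from -\tfrac{164}{25}x - \tfrac{184}{125}y^{4} - \tfrac{1266}{125}y^{3} + \tfrac{622}{25}y^{2} + \tfrac{20002}{125}y → -\tfrac{184}{125}y^{4} - \tfrac{1266}{125}y^{3} + \tfrac{3766}{125}y^{2} + \tfrac{20494}{125}y - \tfrac{14104}{125}
  leading term y^{4}: subtract (-\tfrac{46}{25}y)·h_4 from -\tfrac{184}{125}y^{4} - \tfrac{1266}{125}y^{3} + \tfrac{3766}{125}y^{2} + \tfrac{20494}{125}y - \tfrac{14104}{125} → -\tfrac{5456}{625}y^{3} - \tfrac{1272}{625}y^{2} + \tfrac{110014}{625}y - \tfrac{14104}{125}
  leading term y^{3}: subtract (-\tfrac{1364}{125})·h_4 from -\tfrac{5456}{625}y^{3} - \tfrac{1272}{625}y^{2} + \tfrac{110014}{625}y - \tfrac{14104}{125} → \tfrac{19556}{3125}y^{2} - \tfrac{45998}{3125}y - \tfrac{128904}{3125}
  leading term y^{2}: subtract (\tfrac{4889}{3930})·h_5 from \tfrac{19556}{3125}y^{2} - \tfrac{45998}{3125}y - \tfrac{128904}{3125} → -\tfrac{55903}{1965}y + \tfrac{223612}{1965}
  leading term y: no divisor's leading term divides it; move -\tfrac{55903}{1965}y to the remainder.
  leading term 1: no divisor's leading term divides it; move \tfrac{223612}{1965} to the remainder.
  remainder -\tfrac{55903}{1965}y + \tfrac{223612}{1965} ≠ 0; add h_6 = -\tfrac{55903}{1965}y + \tfrac{223612}{1965} to the basis.

The other S-polynomials (S(f_1,h_4), S(f_2,h_4), S(f_3,h_4), S(f_1,h_5), S(f_2,h_5), S(f_3,h_5), S(h_4,h_5), S(f_1,h_6), S(f_2,h_6), S(f_3,h_6), S(h_4,h_6), S(h_5,h_6)) all reduce to 0 modulo the current basis, so we have a Gröbner basis.
Inter-reduce: drop elements whose leading term is divisible by another's, tail-reduce, and make monic.
Reduced Gröbner basis: {x - 2, y - 4}.

A lex Gröbner basis eliminates variables successively. Here y - 4 depends only on y, with roots {4}; lifting each root through the earlier basis elements recovers the full solutions.
  y = 4: the earlier basis element becomes x - 2 = 0, giving x = 2 — point (2, 4).

{(2, 4)}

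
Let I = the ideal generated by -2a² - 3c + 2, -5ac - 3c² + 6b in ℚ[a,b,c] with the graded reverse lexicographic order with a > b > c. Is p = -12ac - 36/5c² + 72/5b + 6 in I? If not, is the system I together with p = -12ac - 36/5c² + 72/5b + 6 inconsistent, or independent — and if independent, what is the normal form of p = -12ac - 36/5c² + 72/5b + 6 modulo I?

Adjoining -12ac - 36/5c² + 72/5b + 6 makes the ideal the whole ring: the system is inconsistent.

First compute the reduced Gröbner basis of I by Buchberger's algorithm.
f_1 = -2a² - 3c + 2, LT = a².
f_2 = -5ac - 3c² + 6b, LT = ac.

S(f_1,f_2): lcm = a²c. S = -⅗ac² + 6/5ab + 3/2c² - c.
  leading term ac²: subtract (3/25c)·f_2 from -⅗ac² + 6/5ab + 3/2c² - c → 9/25c³ + 6/5ab - 18/25bc + 3/2c² - c
  leading term c³: no divisor's leading term divides it; move 9/25c³ to the remainder.
  leading term ab: no divisor's leading term divides it; move 6/5ab to the remainder.
  leading term bc: no divisor's leading term divides it; move -18/25bc to the remainder.
  leading term c²: no divisor's leading term divides it; move 3/2c² to the remainder.
  leading term c: no divisor's leading term divides it; move -c to the remainder.
  remainder 9/25c³ + 6/5ab - 18/25bc + 3/2c² - c ≠ 0; add h_3 = 9/25c³ + 6/5ab - 18/25bc + 3/2c² - c to the basis.

The other S-polynomials (S(f_1,h_3), S(f_2,h_3)) all reduce to 0 modulo the current basis, so we have a Gröbner basis.
Inter-reduce: drop elements whose leading term is divisible by another's, tail-reduce, and make monic.
Reduced Gröbner basis: {c³ + 10/3ab - 2bc + 25/6c² - 25/9c, a² + 3/2c - 1, ac + ⅗c² - 6/5b}.
Label its elements g_1 = c³ + 10/3ab - 2bc + 25/6c² - 25/9c, g_2 = a² + 3/2c - 1, g_3 = ac + ⅗c² - 6/5b.

Reduce p = -12ac - 36/5c² + 72/5b + 6 modulo G:
  leading term ac: subtract (-12)·g_3 from -12ac - 36/5c² + 72/5b + 6 → 6
  leading term 1: no divisor's leading term divides it; move 6 to the remainder.
  normal form = 6.
The normal form is nonzero, so p ∉ I. Since p minus its normal form lies in I, I + (p) = I + (r) where r = 6; decide whether this ideal is the whole ring.
Here r = 6 is a nonzero constant, hence a unit: 1 ∈ I + (p), the Gröbner basis of I + (p) is {1}, and the enlarged system has no common solution — adjoining p is inconsistent.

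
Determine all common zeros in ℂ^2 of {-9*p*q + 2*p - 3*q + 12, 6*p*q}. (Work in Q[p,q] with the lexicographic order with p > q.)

{(-6, 0), (0, 4)}

Compute a lex Gröbner basis by Buchberger's algorithm.
f_1 = -9*p*q + 2*p - 3*q + 12, LT = p*q.
f_2 = 6*p*q, LT = p*q.

S(f_1,f_2): lcm = p*q. S = -2/9*p + 1/3*q - 4/3.
  leading term p: no divisor's leading term divides it; move -2/9*p to the remainder.
  leading term q: no divisor's leading term divides it; move 1/3*q to the remainder.
  leading term 1: no divisor's leading term divides it; move -4/3 to the remainder.
  remainder -2/9*p + 1/3*q - 4/3 ≠ 0; add h_3 = -2/9*p + 1/3*q - 4/3 to the basis.

S(f_1,h_3): lcm = p*q. S = -2/9*p + 3/2*q**2 - 17/3*q - 4/3.
  leading term p: subtract (1)·h_3 from -2/9*p + 3/2*q**2 - 17/3*q - 4/3 → 3/2*q**2 - 6*q
  leading term q**2: no divisor's leading term divides it; move 3/2*q**2 to the remainder.
  leading term q: no divisor's leading term divides it; move -6*q to the remainder.
  remainder 3/2*q**2 - 6*q ≠ 0; add h_4 = 3/2*q**2 - 6*q to the basis.

The other S-polynomials (S(f_2,h_3), S(f_1,h_4), S(f_2,h_4), S(h_3,h_4)) all reduce to 0 modulo the current basis, so we have a Gröbner basis.
Inter-reduce: drop elements whose leading term is divisible by another's, tail-reduce, and make monic.
Reduced Gröbner basis: {p - 3/2*q + 6, q**2 - 4*q}.

From the last basis element, q**2 - 4*q = 0, so q takes values in {0, 4}. Each choice, substituted upward through the basis, yields the corresponding point(s) of the solution set.
  q = 0: the earlier basis element becomes p + 6 = 0, giving p = -6 — point (-6, 0).
  q = 4: the earlier basis element becomes p = 0, giving p = 0 — point (0, 4).
Substituting each solution back into the original system confirms all equations vanish.
This is the nonlinear analogue of row-reducing a linear system.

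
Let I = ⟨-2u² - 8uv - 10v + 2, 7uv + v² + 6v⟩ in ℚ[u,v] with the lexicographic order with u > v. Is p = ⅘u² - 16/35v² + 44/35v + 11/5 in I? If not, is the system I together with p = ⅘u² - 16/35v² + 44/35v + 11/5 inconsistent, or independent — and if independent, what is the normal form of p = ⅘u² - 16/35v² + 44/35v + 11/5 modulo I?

Adjoining ⅘u² - 16/35v² + 44/35v + 11/5 makes the ideal the whole ring: the system is inconsistent.

First compute the reduced Gröbner basis of I by Buchberger's algorithm.
f_1 = -2u² - 8uv - 10v + 2, LT = u².
f_2 = 7uv + v² + 6v, LT = uv.

S(f_1,f_2): lcm = u²v. S = 27/7uv² - 6/7uv + 5v² - v.
  leading term uv²: subtract (27/49v)·f_2 from 27/7uv² - 6/7uv + 5v² - v → -6/7uv - 27/49v³ + 83/49v² - v
  leading term uv: subtract (-6/49)·f_2 from -6/7uv - 27/49v³ + 83/49v² - v → -27/49v³ + 89/49v² - 13/49v
  leading term v³: no divisor's leading term divides it; move -27/49v³ to the remainder.
  leading term v²: no divisor's leading term divides it; move 89/49v² to the remainder.
  leading term v: no divisor's leading term divides it; move -13/49v to the remainder.
  remainder -27/49v³ + 89/49v² - 13/49v ≠ 0; add h_3 = -27/49v³ + 89/49v² - 13/49v to the basis.

S(f_1,h_3): leading monomials are coprime, so the S-polynomial reduces to 0 (Buchberger's first criterion).
S(f_2,h_3): lcm = uv³. S = 89/27uv² - 13/27uv + 1/7v⁴ + 6/7v³.
  leading term uv²: subtract (89/189v)·f_2 from 89/27uv² - 13/27uv + 1/7v⁴ + 6/7v³ → -13/27uv + 1/7v⁴ + 73/189v³ - 178/63v²
  leading term uv: subtract (-13/189)·f_2 from -13/27uv + 1/7v⁴ + 73/189v³ - 178/63v² → 1/7v⁴ + 73/189v³ - 521/189v² + 26/63v
  leading term v⁴: subtract (-7/27v)·h_3 from 1/7v⁴ + 73/189v³ - 521/189v² + 26/63v → 6/7v³ - 178/63v² + 26/63v
  leading term v³: subtract (-14/9)·h_3 from 6/7v³ - 178/63v² + 26/63v → 0
  remainder 0.

Every S-polynomial of the final basis reduces to 0, so we have a Gröbner basis.
Inter-reduce: drop elements whose leading term is divisible by another's, tail-reduce, and make monic.
Reduced Gröbner basis: {u² - 4/7v² + 11/7v - 1, uv + 1/7v² + 6/7v, v³ - 89/27v² + 13/27v}.
Label its elements g_1 = u² - 4/7v² + 11/7v - 1, g_2 = uv + 1/7v² + 6/7v, g_3 = v³ - 89/27v² + 13/27v.

Reduce p = ⅘u² - 16/35v² + 44/35v + 11/5 modulo G:
  leading term u²: subtract (⅘)·g_1 from ⅘u² - 16/35v² + 44/35v + 11/5 → 3
  leading term 1: no divisor's leading term divides it; move 3 to the remainder.
  normal form = 3.
The normal form is nonzero, so p ∉ I. Since p minus its normal form lies in I, I + (p) = I + (r) where r = 3; decide whether this ideal is the whole ring.
Here r = 3 is a nonzero constant, hence a unit: 1 ∈ I + (p), the Gröbner basis of I + (p) is {1}, and the enlarged system has no common solution — adjoining p is inconsistent.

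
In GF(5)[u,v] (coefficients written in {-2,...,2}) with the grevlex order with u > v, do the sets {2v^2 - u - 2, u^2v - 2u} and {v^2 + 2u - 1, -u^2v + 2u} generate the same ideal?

Yes, the ideals are equal.

Equality of ideals is decidable: compute both reduced Gröbner bases (unique for the ordering) and check whether they agree.
Buchberger on the first generating set:
f_1 = 2v^2 - u - 2, LT = v^2.
f_2 = u^2v - 2u, LT = u^2v.

S(f_1,f_2): lcm = u^2v^2. S = 2u^3 - u^2 + 2uv.
  leading term u^3: no divisor's leading term divides it; move 2u^3 to the remainder.
  leading term u^2: no divisor's leading term divides it; move -u^2 to the remainder.
  leading term uv: no divisor's leading term divides it; move 2uv to the remainder.
  remainder 2u^3 - u^2 + 2uv ≠ 0; add g_3 = 2u^3 - u^2 + 2uv to the basis.

The other S-polynomials (S(f_1,g_3), S(f_2,g_3)) all reduce to 0 modulo the current basis, so we have a Gröbner basis.
Inter-reduce: drop elements whose leading term is divisible by another's, tail-reduce, and make monic.
Reduced Gröbner basis: {u^3 + 2u^2 + uv, u^2v - 2u, v^2 + 2u - 1}.

Buchberger on the second generating set:
h_1 = v^2 + 2u - 1, LT = v^2.
h_2 = -u^2v + 2u, LT = u^2v.

S(h_1,h_2): lcm = u^2v^2. S = 2u^3 - u^2 + 2uv.
  leading term u^3: no divisor's leading term divides it; move 2u^3 to the remainder.
  leading term u^2: no divisor's leading term divides it; move -u^2 to the remainder.
  leading term uv: no divisor's leading term divides it; move 2uv to the remainder.
  remainder 2u^3 - u^2 + 2uv ≠ 0; add k_3 = 2u^3 - u^2 + 2uv to the basis.

The other S-polynomials (S(h_1,k_3), S(h_2,k_3)) all reduce to 0 modulo the current basis, so we have a Gröbner basis.
Inter-reduce: drop elements whose leading term is divisible by another's, tail-reduce, and make monic.
Reduced Gröbner basis: {u^3 + 2u^2 + uv, u^2v - 2u, v^2 + 2u - 1}.

The two bases agree; hence the ideals are identical.
The same test decides containment: I ⊆ J iff every generator of I reduces to 0 modulo a Gröbner basis of J.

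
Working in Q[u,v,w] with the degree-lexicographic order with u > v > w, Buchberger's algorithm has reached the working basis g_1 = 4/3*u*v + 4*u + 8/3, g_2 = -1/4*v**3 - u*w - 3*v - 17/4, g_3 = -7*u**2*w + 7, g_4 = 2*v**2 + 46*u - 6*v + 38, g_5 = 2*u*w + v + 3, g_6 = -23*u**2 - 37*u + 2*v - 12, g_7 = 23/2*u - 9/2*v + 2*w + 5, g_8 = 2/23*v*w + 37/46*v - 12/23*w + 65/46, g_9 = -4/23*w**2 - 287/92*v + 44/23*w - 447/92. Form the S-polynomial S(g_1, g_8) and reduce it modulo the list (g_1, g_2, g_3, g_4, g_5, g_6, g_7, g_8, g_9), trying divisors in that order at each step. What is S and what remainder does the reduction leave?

S(g_1, g_8) = -37/4*u*v + 9*u*w - 65/4*u + 2*w; remainder on division = 0.

lcm(LM(g_1), LM(g_8)) = u*v*w.
S = (lcm/LT(g_1))·g_1 − (lcm/LT(g_8))·g_8 = -37/4*u*v + 9*u*w - 65/4*u + 2*w.
Reduce S modulo (g_1, g_2, g_3, g_4, g_5, g_6, g_7, g_8, g_9) in that order:
  leading term u*v: subtract (-111/16)·g_1 from -37/4*u*v + 9*u*w - 65/4*u + 2*w → 9*u*w + 23/2*u + 2*w + 37/2
  leading term u*w: subtract (9/2)·g_5 from 9*u*w + 23/2*u + 2*w + 37/2 → 23/2*u - 9/2*v + 2*w + 5
  leading term u: subtract (1)·g_7 from 23/2*u - 9/2*v + 2*w + 5 → 0
The remainder is 0, so this S-polynomial contributes no new basis element.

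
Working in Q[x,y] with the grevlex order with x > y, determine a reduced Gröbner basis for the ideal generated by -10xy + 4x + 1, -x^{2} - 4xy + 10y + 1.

f_1 = -10xy + 4x + 1, LT = xy.
f_2 = -x^{2} - 4xy + 10y + 1, LT = x^{2}.

S(f_1,f_2): lcm = x^{2}y. S = -4xy^{2} - \tfrac{2}{5}x^{2} + 10y^{2} - \tfrac{1}{10}x + y.
  leading term xy^{2}: subtract (\tfrac{2}{5}y)·f_1 from -4xy^{2} - \tfrac{2}{5}x^{2} + 10y^{2} - \tfrac{1}{10}x + y → -\tfrac{2}{5}x^{2} - \tfrac{8}{5}xy + 10y^{2} - \tfrac{1}{10}x + \tfrac{3}{5}y
  leading term x^{2}: subtract (\tfrac{2}{5})·f_2 from -\tfrac{2}{5}x^{2} - \tfrac{8}{5}xy + 10y^{2} - \tfrac{1}{10}x + \tfrac{3}{5}y → 10y^{2} - \tfrac{1}{10}x - \tfrac{17}{5}y - \tfrac{2}{5}
  leading term y^{2}: no divisor's leading term divides it; move 10y^{2} to the remainder.
  leading term x: no divisor's leading term divides it; move -\tfrac{1}{10}x to the remainder.
  leading term y: no divisor's leading term divides it; move -\tfrac{17}{5}y to the remainder.
  leading term 1: no divisor's leading term divides it; move -\tfrac{2}{5} to the remainder.
  remainder 10y^{2} - \tfrac{1}{10}x - \tfrac{17}{5}y - \tfrac{2}{5} ≠ 0; add g_3 = 10y^{2} - \tfrac{1}{10}x - \tfrac{17}{5}y - \tfrac{2}{5} to the basis.

The other S-polynomials (S(f_1,g_3), S(f_2,g_3)) all reduce to 0 modulo the current basis, so we have a Gröbner basis.

G = {x^{2} + \tfrac{8}{5}x - 10y - \tfrac{3}{5}, xy - \tfrac{2}{5}x - \tfrac{1}{10}, y^{2} - \tfrac{1}{100}x - \tfrac{17}{50}y - \tfrac{1}{25}}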